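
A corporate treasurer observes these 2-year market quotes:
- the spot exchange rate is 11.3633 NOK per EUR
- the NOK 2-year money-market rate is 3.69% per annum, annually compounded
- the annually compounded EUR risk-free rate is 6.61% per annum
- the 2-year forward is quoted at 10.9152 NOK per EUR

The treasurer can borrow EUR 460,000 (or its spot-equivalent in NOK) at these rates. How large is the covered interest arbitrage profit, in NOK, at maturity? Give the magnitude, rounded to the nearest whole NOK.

T = 2 years.
Keep in EUR, deliver into the forward: 460,000·1.13656921·10.9152 = NOK 5,706,704.91.
Swap to NOK now, deposit: 460,000·11.3633·1.07516161 = NOK 5,619,996.60.
The quoted forward overvalues EUR, so borrow NOK, buy EUR at spot, deposit the EUR at 6.61%, and sell the proceeds forward at 10.9152.
Profit = 5,706,704.91 − 5,619,996.60 = NOK 86,708.

NOK 86,708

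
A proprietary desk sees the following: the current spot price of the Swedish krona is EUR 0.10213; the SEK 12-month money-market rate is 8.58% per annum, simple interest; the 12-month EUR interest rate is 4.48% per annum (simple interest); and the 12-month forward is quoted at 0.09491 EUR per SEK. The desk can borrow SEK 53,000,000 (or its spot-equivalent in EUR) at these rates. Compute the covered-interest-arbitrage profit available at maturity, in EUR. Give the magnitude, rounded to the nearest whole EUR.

T = 1 year.
Route A — deposit SEK, sell forward: 53,000,000 × 1.085800 × 0.09491 = EUR 5,461,823.73.
Route B — convert at spot, deposit EUR: 53,000,000 × 0.10213 × 1.044800 = EUR 5,655,387.47.
The quoted forward undervalues SEK, so borrow SEK, convert to EUR at spot, deposit the EUR at 4.48%, and buy SEK forward at 0.09491 to cover the loan.
The gap between the two covered legs is EUR 193,564.

EUR 193,564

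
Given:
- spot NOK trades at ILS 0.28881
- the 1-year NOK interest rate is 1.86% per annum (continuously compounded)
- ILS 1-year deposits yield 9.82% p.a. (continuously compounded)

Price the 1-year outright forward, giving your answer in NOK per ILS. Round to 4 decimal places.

3.1976

T = 1 year.
ILS accumulates by e^(0.0982×1) = 1.1031834.
NOK growth factor: e^(0.0186×1) = 1.0187741.
So F = 0.28881 × 1.1031834 / 1.0187741 = 0.3127390 (ILS/NOK).
Invert for NOK per ILS: 1 / 0.3127390 = 3.1976.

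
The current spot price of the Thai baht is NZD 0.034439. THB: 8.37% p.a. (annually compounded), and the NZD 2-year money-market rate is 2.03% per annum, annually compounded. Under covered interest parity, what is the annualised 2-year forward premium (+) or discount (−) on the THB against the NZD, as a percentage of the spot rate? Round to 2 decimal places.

-5.68%

T = 2 years.
CIP forward (NZD per THB) = 0.034439 × 1.0410121/1.1744057 = 0.030527283.
Annualised premium = (F − S)/S × (1/T) = (0.030527283 − 0.034439)/0.034439 ÷ 2 = -5.68%.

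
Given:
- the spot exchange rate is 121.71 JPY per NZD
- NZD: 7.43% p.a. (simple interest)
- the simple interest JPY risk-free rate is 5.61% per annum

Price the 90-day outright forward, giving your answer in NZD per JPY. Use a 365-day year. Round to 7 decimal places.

0.0082526

T = 90/365 years.
JPY growth factor: 1 + 0.0561×90/365 = 1.0138329.
Growth of 1 NZD over T: 1 + 0.0743×90/365 = 1.0183205.
CIP: F = S · (grow JPY)/(grow NZD) = 121.71 × 1.0138329/1.0183205 = 121.1736 JPY per NZD.
Quoted the other way: 1/121.1736 = 0.0082526 NZD per JPY.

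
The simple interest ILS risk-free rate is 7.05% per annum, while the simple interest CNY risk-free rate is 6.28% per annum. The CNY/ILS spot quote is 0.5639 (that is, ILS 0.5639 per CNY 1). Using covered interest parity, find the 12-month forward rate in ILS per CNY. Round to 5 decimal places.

T = 1 year.
ILS accumulates by 1 + 0.0705×1 = 1.070500.
Growth of 1 CNY over T: 1 + 0.0628×1 = 1.062800.
CIP: F = S · (grow ILS)/(grow CNY) = 0.5639 × 1.070500/1.062800 = 0.5679855 ILS per CNY.

0.56799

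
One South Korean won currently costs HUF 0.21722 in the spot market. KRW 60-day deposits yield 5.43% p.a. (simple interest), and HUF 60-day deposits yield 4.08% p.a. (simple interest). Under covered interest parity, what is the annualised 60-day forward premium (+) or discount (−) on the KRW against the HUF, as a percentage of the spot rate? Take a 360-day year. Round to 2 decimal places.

T = 60/360 years.
CIP forward (HUF per KRW) = 0.21722 × 1.006800/1.009050 = 0.21673564.
Annualised premium = (F − S)/S × (1/T) = (0.21673564 − 0.21722)/0.21722 ÷ (60/360) = -1.34%.

-1.34%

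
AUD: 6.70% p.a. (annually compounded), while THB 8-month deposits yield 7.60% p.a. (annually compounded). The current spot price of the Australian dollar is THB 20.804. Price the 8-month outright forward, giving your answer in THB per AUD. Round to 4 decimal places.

20.9208

T = 8/12 years.
Growth of 1 THB over T: (1 + 0.0760)^(8/12) = 1.05004565.
AUD growth factor: (1 + 0.0670)^(8/12) = 1.04418219.
CIP: F = S · (grow THB)/(grow AUD) = 20.804 × 1.05004565/1.04418219 = 20.920822 THB per AUD.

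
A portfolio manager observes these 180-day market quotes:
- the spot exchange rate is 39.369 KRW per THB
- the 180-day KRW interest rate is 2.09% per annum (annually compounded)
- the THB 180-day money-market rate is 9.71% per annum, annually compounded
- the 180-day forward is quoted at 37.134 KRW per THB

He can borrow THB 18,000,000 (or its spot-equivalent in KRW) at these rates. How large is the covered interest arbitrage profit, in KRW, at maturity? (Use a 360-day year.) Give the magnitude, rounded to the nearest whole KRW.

KRW 15,897,299

T = 180/360 years.
Keep in THB, deliver into the forward: 18,000,000·1.04742541501·37.134 = KRW 700,111,716.50.
Swap to KRW now, deposit: 18,000,000·39.369·1.01039596199 = KRW 716,009,015.30.
The quoted forward undervalues THB, so borrow THB, convert to KRW at spot, deposit the KRW at 2.09%, and buy THB forward at 37.134 to cover the loan.
Arbitrage profit = |700,111,716.50 − 716,009,015.30| = KRW 15,897,299.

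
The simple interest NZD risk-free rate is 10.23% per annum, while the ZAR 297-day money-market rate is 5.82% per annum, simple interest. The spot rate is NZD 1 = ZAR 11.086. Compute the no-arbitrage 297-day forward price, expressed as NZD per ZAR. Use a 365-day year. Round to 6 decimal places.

0.093294

T = 297/365 years.
Growth of 1 ZAR over T: 1 + 0.0582×297/365 = 1.0473573.
Growth of 1 NZD over T: 1 + 0.1023×297/365 = 1.0832414.
CIP: F = S · (grow ZAR)/(grow NZD) = 11.086 × 1.0473573/1.0832414 = 10.71876 ZAR per NZD.
Quoted the other way: 1/10.71876 = 0.093294 NZD per ZAR.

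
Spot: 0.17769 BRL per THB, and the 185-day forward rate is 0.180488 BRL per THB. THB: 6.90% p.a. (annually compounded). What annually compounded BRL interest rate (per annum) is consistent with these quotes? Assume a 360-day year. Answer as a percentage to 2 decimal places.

10.20%

T = 185/360 years.
CIP gives F = S · g_BRL/g_THB, so g_BRL/g_THB = 0.180488/0.17769 = 1.0157465.
The THB side grows by (1 + 0.0690)^(185/360) = 1.0348832.
That pins the BRL growth at 1.051179.
r = 1.051179^(360/185) − 1 = 0.102000 → 10.20%.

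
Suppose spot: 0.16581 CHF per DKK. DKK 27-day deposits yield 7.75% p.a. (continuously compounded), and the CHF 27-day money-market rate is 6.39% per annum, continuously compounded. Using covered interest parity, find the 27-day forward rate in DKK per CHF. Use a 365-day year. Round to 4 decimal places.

T = 27/365 years.
CHF accumulates by e^(0.0639×27/365) = 1.004738.
DKK growth factor: e^(0.0775×27/365) = 1.0057493.
So F = 0.16581 × 1.004738 / 1.0057493 = 0.1656433 (CHF/DKK).
Quoted the other way: 1/0.1656433 = 6.0371 DKK per CHF.

6.0371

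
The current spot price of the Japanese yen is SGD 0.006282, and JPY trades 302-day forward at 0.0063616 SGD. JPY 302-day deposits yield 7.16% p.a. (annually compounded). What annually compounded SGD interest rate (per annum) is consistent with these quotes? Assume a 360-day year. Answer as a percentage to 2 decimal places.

T = 302/360 years.
F/S = 0.0063616/0.006282 = 1.0126711 = (growth of SGD) / (growth of JPY).
The JPY side grows by (1 + 0.0716)^(302/360) = 1.0597273.
So the SGD growth factor = 1.0731552.
Annualise: 1.0731552^(360/302) − 1 = 0.087806 = 8.78%.

8.78%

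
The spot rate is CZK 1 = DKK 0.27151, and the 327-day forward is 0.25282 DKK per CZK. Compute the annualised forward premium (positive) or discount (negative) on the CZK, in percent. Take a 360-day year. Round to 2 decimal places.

-7.58%

T = 327/360 years.
(F − S)/S = (0.25282 − 0.27151)/0.27151 = -0.0688372.
×(1/T) gives -7.58% p.a.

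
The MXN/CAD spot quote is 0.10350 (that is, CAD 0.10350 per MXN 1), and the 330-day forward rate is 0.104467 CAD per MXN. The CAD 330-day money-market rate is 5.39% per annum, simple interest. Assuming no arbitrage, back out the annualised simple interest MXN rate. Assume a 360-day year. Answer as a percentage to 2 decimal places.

T = 330/360 years.
By CIP, F/S equals the CAD-to-MXN growth ratio: 0.104467/0.1035 = 1.0093430.
The CAD side grows by 1 + 0.0539×330/360 = 1.0494083.
So the MXN growth factor = 1.0396944.
r = (1.0396944 − 1)/(330/360) = 0.043303 → 4.33%.

4.33%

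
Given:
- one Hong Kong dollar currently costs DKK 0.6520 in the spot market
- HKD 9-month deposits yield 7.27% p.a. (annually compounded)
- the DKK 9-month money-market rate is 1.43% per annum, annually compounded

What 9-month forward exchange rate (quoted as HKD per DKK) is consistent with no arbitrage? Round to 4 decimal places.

1.5995

T = 9/12 years.
DKK growth factor: (1 + 0.0143)^(9/12) = 1.0107059.
HKD accumulates by (1 + 0.0727)^(9/12) = 1.0540439.
CIP: F = S · (grow DKK)/(grow HKD) = 0.652 × 1.0107059/1.0540439 = 0.6251924 DKK per HKD.
Invert for HKD per DKK: 1 / 0.6251924 = 1.5995.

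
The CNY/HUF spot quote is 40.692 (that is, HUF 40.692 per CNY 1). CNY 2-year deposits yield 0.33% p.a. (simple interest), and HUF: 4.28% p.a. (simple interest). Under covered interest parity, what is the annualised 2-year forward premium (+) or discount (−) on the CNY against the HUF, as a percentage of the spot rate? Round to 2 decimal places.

+3.92%

T = 2 years.
CIP forward (HUF per CNY) = 40.692 × 1.085600/1.006600 = 43.885590.
(F − S)/S ÷ T = (43.885590 − 40.692)/40.692/2 = 0.039241 → 3.92%.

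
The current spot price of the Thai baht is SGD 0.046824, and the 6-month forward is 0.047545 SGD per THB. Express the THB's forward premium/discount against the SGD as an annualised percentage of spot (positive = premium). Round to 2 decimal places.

+3.08%

T = 6/12 years.
(F − S)/S = (0.047545 − 0.046824)/0.046824 = 0.0153981.
×(1/T) gives 3.08% p.a.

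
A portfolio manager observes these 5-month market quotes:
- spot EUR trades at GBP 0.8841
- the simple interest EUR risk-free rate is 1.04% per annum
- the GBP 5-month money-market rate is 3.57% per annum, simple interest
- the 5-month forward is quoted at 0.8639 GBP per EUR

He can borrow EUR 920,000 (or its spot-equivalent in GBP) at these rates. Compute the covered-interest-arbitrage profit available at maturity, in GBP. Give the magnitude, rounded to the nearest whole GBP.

T = 5/12 years.
Invest the EUR and cover forward: 920,000 × 1.00433333 × 0.8639 = GBP 798,232.08.
Convert at spot and invest in GBP: 920,000 × 0.8841 × 1.014875 = GBP 825,470.91.
The quoted forward undervalues EUR, so borrow EUR, convert to GBP at spot, deposit the GBP at 3.57%, and buy EUR forward at 0.8639 to cover the loan.
The gap between the two covered legs is GBP 27,239.

GBP 27,239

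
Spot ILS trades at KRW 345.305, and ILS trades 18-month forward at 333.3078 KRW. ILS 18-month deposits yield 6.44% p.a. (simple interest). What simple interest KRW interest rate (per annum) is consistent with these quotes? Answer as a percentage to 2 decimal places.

T = 18/12 years.
By CIP, F/S equals the KRW-to-ILS growth ratio: 333.3078/345.305 = 0.9652562.
ILS growth factor: 1 + 0.0644×18/12 = 1.096600.
That pins the KRW growth at 1.0584999.
r = (1.0584999 − 1)/(18/12) = 0.039000 → 3.90%.

3.90%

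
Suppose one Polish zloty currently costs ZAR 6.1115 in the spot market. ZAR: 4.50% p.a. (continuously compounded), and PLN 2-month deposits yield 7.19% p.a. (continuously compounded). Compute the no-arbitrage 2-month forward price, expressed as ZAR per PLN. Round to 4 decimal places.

6.0842

T = 2/12 years.
ZAR growth factor: e^(0.0450×2/12) = 1.0075282.
Growth of 1 PLN over T: e^(0.0719×2/12) = 1.0120554.
Forward (ZAR per PLN) = 6.1115 × 1.0075282 / 1.0120554 = 6.084162.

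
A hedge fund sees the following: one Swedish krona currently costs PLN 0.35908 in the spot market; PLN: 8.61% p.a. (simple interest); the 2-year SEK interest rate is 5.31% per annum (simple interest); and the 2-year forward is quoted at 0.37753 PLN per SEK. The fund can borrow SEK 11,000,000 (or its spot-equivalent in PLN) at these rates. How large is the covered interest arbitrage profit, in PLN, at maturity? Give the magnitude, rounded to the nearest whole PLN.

T = 2 years.
Route A — deposit SEK, sell forward: 11,000,000 × 1.106200 × 0.37753 = PLN 4,593,860.55.
Route B — convert at spot, deposit PLN: 11,000,000 × 0.35908 × 1.172200 = PLN 4,630,049.34.
The quoted forward undervalues SEK, so borrow SEK, convert to PLN at spot, deposit the PLN at 8.61%, and buy SEK forward at 0.37753 to cover the loan.
The gap between the two covered legs is PLN 36,189.

PLN 36,189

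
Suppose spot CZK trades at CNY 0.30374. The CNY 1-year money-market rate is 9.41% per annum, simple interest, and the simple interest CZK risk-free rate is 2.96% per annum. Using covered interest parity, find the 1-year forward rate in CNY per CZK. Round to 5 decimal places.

T = 1 year.
Growth of 1 CNY over T: 1 + 0.0941×1 = 1.094100.
CZK accumulates by 1 + 0.0296×1 = 1.029600.
Forward (CNY per CZK) = 0.30374 × 1.094100 / 1.029600 = 0.3227680.

0.32277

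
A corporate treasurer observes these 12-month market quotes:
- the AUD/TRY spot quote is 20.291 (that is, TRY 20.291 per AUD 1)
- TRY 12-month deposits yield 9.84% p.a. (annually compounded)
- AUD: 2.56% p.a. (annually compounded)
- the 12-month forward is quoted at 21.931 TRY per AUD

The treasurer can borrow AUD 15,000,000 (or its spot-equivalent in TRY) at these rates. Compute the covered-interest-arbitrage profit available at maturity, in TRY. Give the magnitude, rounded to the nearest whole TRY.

T = 1 year.
Keep in AUD, deliver into the forward: 15,000,000·1.025600·21.931 = TRY 337,386,504.00.
Swap to TRY now, deposit: 15,000,000·20.291·1.098400 = TRY 334,314,516.00.
The quoted forward overvalues AUD, so borrow TRY, buy AUD at spot, deposit the AUD at 2.56%, and sell the proceeds forward at 21.931.
The gap between the two covered legs is TRY 3,071,988.

TRY 3,071,988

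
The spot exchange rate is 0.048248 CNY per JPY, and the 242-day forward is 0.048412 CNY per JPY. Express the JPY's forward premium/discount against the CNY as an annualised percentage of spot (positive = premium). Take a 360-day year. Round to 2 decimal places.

+0.51%

T = 242/360 years.
JPY trades forward at +0.33991% vs spot over the period.
Annualise by dividing by T: 0.0033991 / (242/360) = 0.005057 → 0.51%.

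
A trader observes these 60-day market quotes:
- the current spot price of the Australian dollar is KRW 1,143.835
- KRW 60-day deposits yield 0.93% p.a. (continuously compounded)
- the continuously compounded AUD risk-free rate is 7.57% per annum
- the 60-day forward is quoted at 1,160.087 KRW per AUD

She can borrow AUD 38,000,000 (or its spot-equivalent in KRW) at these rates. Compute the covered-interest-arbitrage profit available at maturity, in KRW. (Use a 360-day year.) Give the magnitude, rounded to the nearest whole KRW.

T = 60/360 years.
Keep in AUD, deliver into the forward: 38,000,000·1.012696592585·1160.087 = KRW 44,643,013,776.08.
Swap to KRW now, deposit: 38,000,000·1143.835·1.001551201871 = KRW 43,533,154,121.70.
The quoted forward overvalues AUD, so borrow KRW, buy AUD at spot, deposit the AUD at 7.57%, and sell the proceeds forward at 1,160.087.
Arbitrage profit = |44,643,013,776.08 − 43,533,154,121.70| = KRW 1,109,859,654.

KRW 1,109,859,654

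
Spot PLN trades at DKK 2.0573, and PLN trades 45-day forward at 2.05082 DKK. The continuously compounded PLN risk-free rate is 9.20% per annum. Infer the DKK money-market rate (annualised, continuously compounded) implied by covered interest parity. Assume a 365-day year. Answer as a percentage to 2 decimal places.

6.64%

T = 45/365 years.
By CIP, F/S equals the DKK-to-PLN growth ratio: 2.05082/2.0573 = 0.9968502.
PLN growth factor: e^(0.0920×45/365) = 1.011407.
Hence g_DKK = 1.0082213.
r = ln(1.0082213)/(45/365) = 0.066411 → 6.64%.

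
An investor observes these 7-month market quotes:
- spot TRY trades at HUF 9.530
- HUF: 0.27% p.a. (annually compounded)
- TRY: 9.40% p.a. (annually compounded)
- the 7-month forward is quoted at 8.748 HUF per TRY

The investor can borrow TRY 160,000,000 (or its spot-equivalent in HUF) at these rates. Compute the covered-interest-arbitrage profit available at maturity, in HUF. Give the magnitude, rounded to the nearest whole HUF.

T = 7/12 years.
Route A — deposit TRY, sell forward: 160,000,000 × 1.053804635192 × 8.748 = HUF 1,474,989,271.79.
Route B — convert at spot, deposit HUF: 160,000,000 × 9.530 × 1.00157411519 = HUF 1,527,200,210.84.
The quoted forward undervalues TRY, so borrow TRY, convert to HUF at spot, deposit the HUF at 0.27%, and buy TRY forward at 8.748 to cover the loan.
The gap between the two covered legs is HUF 52,210,939.

HUF 52,210,939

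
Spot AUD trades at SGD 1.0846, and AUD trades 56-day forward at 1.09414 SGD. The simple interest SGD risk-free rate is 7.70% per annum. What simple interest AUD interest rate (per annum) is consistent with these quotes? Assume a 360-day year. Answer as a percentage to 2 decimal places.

T = 56/360 years.
By CIP, F/S equals the SGD-to-AUD growth ratio: 1.09414/1.0846 = 1.0087959.
The SGD side grows by 1 + 0.0770×56/360 = 1.0119778.
Hence g_AUD = 1.0031542.
(1.0031542 − 1)/T = 0.020277, i.e. 2.03%.

2.03%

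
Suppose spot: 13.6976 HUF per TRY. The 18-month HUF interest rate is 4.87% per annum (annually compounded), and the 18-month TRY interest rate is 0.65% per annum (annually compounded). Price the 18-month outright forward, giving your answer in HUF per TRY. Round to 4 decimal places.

T = 18/12 years.
Growth of 1 HUF over T: (1 + 0.0487)^(18/12) = 1.07393229.
TRY accumulates by (1 + 0.0065)^(18/12) = 1.00976583.
So F = 13.6976 × 1.07393229 / 1.00976583 = 14.568026 (HUF/TRY).

14.5680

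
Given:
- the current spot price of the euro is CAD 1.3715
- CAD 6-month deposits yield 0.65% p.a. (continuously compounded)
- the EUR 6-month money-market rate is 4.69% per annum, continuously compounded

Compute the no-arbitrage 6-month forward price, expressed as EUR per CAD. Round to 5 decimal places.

0.74401

T = 6/12 years.
CAD accumulates by e^(0.0065×6/12) = 1.0032553.
EUR accumulates by e^(0.0469×6/12) = 1.0237271.
Forward (CAD per EUR) = 1.3715 × 1.0032553 / 1.0237271 = 1.344074.
Quoted the other way: 1/1.344074 = 0.74401 EUR per CAD.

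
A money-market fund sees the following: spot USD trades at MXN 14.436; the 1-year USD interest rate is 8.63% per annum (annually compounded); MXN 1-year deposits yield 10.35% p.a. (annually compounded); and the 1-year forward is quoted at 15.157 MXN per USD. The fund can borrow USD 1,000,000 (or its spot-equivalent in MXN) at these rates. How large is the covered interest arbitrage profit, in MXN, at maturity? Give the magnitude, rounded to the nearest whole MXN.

MXN 534,923

T = 1 year.
Keep in USD, deliver into the forward: 1,000,000·1.086300·15.157 = MXN 16,465,049.10.
Swap to MXN now, deposit: 1,000,000·14.436·1.103500 = MXN 15,930,126.00.
The quoted forward overvalues USD, so borrow MXN, buy USD at spot, deposit the USD at 8.63%, and sell the proceeds forward at 15.157.
Arbitrage profit = |16,465,049.10 − 15,930,126.00| = MXN 534,923.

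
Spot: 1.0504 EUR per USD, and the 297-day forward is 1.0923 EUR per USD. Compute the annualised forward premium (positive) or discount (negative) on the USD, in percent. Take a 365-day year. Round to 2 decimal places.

+4.90%

T = 297/365 years.
USD trades forward at +3.98896% vs spot over the period.
Per annum: 0.0398896 / (297/365) = 0.049023 = 4.90%.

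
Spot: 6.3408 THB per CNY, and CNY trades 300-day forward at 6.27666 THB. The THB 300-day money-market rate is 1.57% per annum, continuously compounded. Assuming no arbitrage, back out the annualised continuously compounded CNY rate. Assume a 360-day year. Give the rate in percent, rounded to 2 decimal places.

2.79%

T = 300/360 years.
CIP gives F = S · g_THB/g_CNY, so g_THB/g_CNY = 6.27666/6.3408 = 0.9898846.
The THB side grows by e^(0.0157×300/360) = 1.0131693.
That pins the CNY growth at 1.0235226.
r = ln(1.0235226)/(300/360) = 0.027900 → 2.79%.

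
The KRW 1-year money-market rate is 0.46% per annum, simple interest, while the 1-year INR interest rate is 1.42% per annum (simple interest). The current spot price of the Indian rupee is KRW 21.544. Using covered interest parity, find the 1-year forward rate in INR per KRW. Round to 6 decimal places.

0.046860

T = 1 year.
Growth of 1 KRW over T: 1 + 0.0046×1 = 1.004600.
Growth of 1 INR over T: 1 + 0.0142×1 = 1.014200.
So F = 21.544 × 1.004600 / 1.014200 = 21.34007 (KRW/INR).
Quoted the other way: 1/21.34007 = 0.046860 INR per KRW.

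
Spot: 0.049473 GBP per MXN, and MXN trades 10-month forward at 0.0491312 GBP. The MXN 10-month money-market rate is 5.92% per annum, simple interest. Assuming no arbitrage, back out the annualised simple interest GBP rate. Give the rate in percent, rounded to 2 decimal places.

T = 10/12 years.
CIP gives F = S · g_GBP/g_MXN, so g_GBP/g_MXN = 0.0491312/0.049473 = 0.9930912.
MXN growth factor: 1 + 0.0592×10/12 = 1.0493333.
So the GBP growth factor = 1.0420837.
(1.0420837 − 1)/T = 0.050500, i.e. 5.05%.

5.05%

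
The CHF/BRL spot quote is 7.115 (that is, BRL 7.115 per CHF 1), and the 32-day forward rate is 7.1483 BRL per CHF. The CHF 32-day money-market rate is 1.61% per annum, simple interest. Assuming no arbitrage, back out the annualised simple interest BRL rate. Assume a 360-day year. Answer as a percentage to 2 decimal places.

6.88%

T = 32/360 years.
F/S = 7.1483/7.115 = 1.0046803 = (growth of BRL) / (growth of CHF).
CHF growth factor: 1 + 0.0161×32/360 = 1.0014311.
That pins the BRL growth at 1.0061181.
r = (1.0061181 − 1)/(32/360) = 0.068829 → 6.88%.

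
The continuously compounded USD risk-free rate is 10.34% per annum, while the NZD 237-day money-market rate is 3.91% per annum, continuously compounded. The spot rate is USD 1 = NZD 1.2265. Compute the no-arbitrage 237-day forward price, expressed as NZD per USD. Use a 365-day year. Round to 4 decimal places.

T = 237/365 years.
Growth of 1 NZD over T: e^(0.0391×237/365) = 1.0257132.
Growth of 1 USD over T: e^(0.1034×237/365) = 1.0694443.
CIP: F = S · (grow NZD)/(grow USD) = 1.2265 × 1.0257132/1.0694443 = 1.176347 NZD per USD.

1.1763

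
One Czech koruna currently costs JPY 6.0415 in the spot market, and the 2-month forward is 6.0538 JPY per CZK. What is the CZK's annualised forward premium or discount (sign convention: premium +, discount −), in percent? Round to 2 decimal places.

T = 2/12 years.
Period premium: (6.0538 − 6.0415)/6.0415 = 0.0020359.
Per annum: 0.0020359 / (2/12) = 0.012215 = 1.22%.

+1.22%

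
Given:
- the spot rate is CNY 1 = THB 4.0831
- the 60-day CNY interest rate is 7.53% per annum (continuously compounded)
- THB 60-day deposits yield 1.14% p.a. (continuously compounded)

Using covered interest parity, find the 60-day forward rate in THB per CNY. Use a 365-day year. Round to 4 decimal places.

4.0404

T = 60/365 years.
THB accumulates by e^(0.0114×60/365) = 1.0018757.
Growth of 1 CNY over T: e^(0.0753×60/365) = 1.012455.
CIP: F = S · (grow THB)/(grow CNY) = 4.0831 × 1.0018757/1.012455 = 4.040435 THB per CNY.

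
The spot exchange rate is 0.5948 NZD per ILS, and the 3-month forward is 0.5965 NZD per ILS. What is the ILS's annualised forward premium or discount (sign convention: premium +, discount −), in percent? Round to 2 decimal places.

T = 3/12 years.
Period premium: (0.5965 − 0.5948)/0.5948 = 0.0028581.
Annualise by dividing by T: 0.0028581 / (3/12) = 0.011432 → 1.14%.

+1.14%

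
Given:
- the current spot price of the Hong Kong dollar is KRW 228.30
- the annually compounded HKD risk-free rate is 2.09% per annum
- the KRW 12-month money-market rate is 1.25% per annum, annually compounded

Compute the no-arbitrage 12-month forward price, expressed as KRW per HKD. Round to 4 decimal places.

T = 1 year.
KRW accumulates by (1 + 0.0125)^1 = 1.012500.
Growth of 1 HKD over T: (1 + 0.0209)^1 = 1.020900.
CIP: F = S · (grow KRW)/(grow HKD) = 228.3 × 1.012500/1.020900 = 226.421540 KRW per HKD.

226.4215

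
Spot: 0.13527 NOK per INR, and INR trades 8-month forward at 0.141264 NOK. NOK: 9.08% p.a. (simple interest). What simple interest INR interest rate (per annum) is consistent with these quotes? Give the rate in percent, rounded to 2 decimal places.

T = 8/12 years.
By CIP, F/S equals the NOK-to-INR growth ratio: 0.141264/0.13527 = 1.0443114.
NOK growth factor: 1 + 0.0908×8/12 = 1.0605333.
Hence g_INR = 1.0155336.
(1.0155336 − 1)/T = 0.023300, i.e. 2.33%.

2.33%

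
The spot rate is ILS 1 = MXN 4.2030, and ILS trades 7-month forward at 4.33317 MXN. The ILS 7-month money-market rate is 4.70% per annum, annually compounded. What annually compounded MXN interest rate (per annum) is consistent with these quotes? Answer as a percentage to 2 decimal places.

10.32%

T = 7/12 years.
CIP gives F = S · g_MXN/g_ILS, so g_MXN/g_ILS = 4.33317/4.203 = 1.0309707.
The ILS side grows by (1 + 0.0470)^(7/12) = 1.027154.
Hence g_MXN = 1.0589657.
r = 1.0589657^(12/7) − 1 = 0.103201 → 10.32%.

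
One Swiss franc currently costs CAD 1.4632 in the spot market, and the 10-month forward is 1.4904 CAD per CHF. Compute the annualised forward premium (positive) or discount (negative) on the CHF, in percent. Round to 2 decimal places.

+2.23%

T = 10/12 years.
CHF trades forward at +1.85894% vs spot over the period.
Per annum: 0.0185894 / (10/12) = 0.022307 = 2.23%.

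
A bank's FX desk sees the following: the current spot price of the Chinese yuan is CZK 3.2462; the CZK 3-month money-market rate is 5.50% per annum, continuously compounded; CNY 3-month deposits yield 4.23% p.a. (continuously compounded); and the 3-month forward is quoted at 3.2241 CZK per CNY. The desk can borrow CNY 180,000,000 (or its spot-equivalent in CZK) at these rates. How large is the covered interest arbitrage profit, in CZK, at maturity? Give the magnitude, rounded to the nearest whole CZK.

CZK 5,898,196

T = 3/12 years.
Keep in CNY, deliver into the forward: 180,000,000·1.01063111294·3.2241 = CZK 586,507,638.82.
Swap to CZK now, deposit: 180,000,000·3.2462·1.01384496601 = CZK 592,405,835.16.
The quoted forward undervalues CNY, so borrow CNY, convert to CZK at spot, deposit the CZK at 5.50%, and buy CNY forward at 3.2241 to cover the loan.
Profit = 592,405,835.16 − 586,507,638.82 = CZK 5,898,196.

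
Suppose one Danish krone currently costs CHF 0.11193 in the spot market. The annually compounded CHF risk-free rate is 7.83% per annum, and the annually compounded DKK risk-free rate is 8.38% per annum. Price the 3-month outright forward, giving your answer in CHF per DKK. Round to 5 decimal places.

T = 3/12 years.
Growth of 1 CHF over T: (1 + 0.0783)^(3/12) = 1.0190251.
DKK growth factor: (1 + 0.0838)^(3/12) = 1.0203221.
CIP: F = S · (grow CHF)/(grow DKK) = 0.11193 × 1.0190251/1.0203221 = 0.1117877 CHF per DKK.

0.11179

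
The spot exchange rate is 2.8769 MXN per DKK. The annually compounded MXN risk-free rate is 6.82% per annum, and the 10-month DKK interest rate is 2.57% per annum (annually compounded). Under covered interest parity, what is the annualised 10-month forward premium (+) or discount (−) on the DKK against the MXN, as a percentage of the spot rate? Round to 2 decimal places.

T = 10/12 years.
CIP forward (MXN per DKK) = 2.8769 × 1.0565186/1.0213713 = 2.9758995.
Annualised premium = (F − S)/S × (1/T) = (2.9758995 − 2.8769)/2.8769 ÷ (10/12) = 4.13%.

+4.13%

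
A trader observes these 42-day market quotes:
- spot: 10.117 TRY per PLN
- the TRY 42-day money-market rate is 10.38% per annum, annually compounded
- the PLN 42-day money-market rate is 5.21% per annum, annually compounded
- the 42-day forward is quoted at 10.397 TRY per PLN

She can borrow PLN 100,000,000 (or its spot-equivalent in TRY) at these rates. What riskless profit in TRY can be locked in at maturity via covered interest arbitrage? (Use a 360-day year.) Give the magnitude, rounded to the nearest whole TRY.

T = 42/360 years.
Keep in PLN, deliver into the forward: 100,000,000·1.005942875362·10.397 = TRY 1,045,878,807.51.
Swap to TRY now, deposit: 100,000,000·10.117·1.011588488991 = TRY 1,023,424,074.31.
The quoted forward overvalues PLN, so borrow TRY, buy PLN at spot, deposit the PLN at 5.21%, and sell the proceeds forward at 10.397.
The gap between the two covered legs is TRY 22,454,733.

TRY 22,454,733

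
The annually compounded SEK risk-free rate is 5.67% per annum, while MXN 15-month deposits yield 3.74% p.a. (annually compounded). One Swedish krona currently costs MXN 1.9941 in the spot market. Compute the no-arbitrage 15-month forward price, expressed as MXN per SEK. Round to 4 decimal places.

1.9487

T = 15/12 years.
MXN growth factor: (1 + 0.0374)^(15/12) = 1.0469665.
Growth of 1 SEK over T: (1 + 0.0567)^(15/12) = 1.0713704.
CIP: F = S · (grow MXN)/(grow SEK) = 1.9941 × 1.0469665/1.0713704 = 1.948678 MXN per SEK.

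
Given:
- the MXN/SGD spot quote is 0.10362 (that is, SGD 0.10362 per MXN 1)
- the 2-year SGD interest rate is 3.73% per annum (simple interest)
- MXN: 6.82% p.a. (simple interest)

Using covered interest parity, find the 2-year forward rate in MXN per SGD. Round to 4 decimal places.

10.2057

T = 2 years.
SGD accumulates by 1 + 0.0373×2 = 1.074600.
MXN growth factor: 1 + 0.0682×2 = 1.136400.
CIP: F = S · (grow SGD)/(grow MXN) = 0.10362 × 1.074600/1.136400 = 0.097984910 SGD per MXN.
Invert for MXN per SGD: 1 / 0.097984910 = 10.2057.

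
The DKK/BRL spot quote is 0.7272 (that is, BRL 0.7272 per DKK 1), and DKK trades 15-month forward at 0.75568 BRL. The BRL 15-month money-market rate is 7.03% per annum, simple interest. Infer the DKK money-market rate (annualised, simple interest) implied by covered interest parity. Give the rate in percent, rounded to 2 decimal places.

3.75%

T = 15/12 years.
By CIP, F/S equals the BRL-to-DKK growth ratio: 0.75568/0.7272 = 1.0391639.
The BRL side grows by 1 + 0.0703×15/12 = 1.087875.
That pins the DKK growth at 1.0468753.
r = (1.0468753 − 1)/(15/12) = 0.037500 → 3.75%.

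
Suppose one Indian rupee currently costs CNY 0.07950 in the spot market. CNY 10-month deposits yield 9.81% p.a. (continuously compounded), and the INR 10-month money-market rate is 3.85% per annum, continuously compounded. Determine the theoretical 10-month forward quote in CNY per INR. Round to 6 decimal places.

0.083548

T = 10/12 years.
CNY accumulates by e^(0.0981×10/12) = 1.0851845.
Growth of 1 INR over T: e^(0.0385×10/12) = 1.0326036.
So F = 0.0795 × 1.0851845 / 1.0326036 = 0.08354820 (CNY/INR).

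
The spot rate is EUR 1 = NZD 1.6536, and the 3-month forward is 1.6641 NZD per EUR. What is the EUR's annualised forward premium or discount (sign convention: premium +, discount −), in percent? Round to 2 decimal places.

T = 3/12 years.
EUR trades forward at +0.63498% vs spot over the period.
Annualise by dividing by T: 0.0063498 / (3/12) = 0.025399 → 2.54%.

+2.54%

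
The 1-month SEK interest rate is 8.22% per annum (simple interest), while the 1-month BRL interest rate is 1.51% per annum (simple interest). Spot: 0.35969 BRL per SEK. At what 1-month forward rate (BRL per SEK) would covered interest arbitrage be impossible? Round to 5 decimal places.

T = 1/12 years.
Growth of 1 BRL over T: 1 + 0.0151×1/12 = 1.0012583.
SEK growth factor: 1 + 0.0822×1/12 = 1.006850.
CIP: F = S · (grow BRL)/(grow SEK) = 0.35969 × 1.0012583/1.006850 = 0.3576924 BRL per SEK.

0.35769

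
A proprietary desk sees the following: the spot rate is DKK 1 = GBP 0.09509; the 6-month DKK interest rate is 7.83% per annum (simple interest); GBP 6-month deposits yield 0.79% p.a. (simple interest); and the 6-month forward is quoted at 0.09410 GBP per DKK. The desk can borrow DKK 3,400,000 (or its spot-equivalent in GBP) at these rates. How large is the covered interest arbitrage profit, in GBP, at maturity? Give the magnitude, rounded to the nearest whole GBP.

GBP 7,883

T = 6/12 years.
Route A — deposit DKK, sell forward: 3,400,000 × 1.039150 × 0.09410 = GBP 332,465.65.
Route B — convert at spot, deposit GBP: 3,400,000 × 0.09509 × 1.003950 = GBP 324,583.06.
The quoted forward overvalues DKK, so borrow GBP, buy DKK at spot, deposit the DKK at 7.83%, and sell the proceeds forward at 0.09410.
The gap between the two covered legs is GBP 7,883.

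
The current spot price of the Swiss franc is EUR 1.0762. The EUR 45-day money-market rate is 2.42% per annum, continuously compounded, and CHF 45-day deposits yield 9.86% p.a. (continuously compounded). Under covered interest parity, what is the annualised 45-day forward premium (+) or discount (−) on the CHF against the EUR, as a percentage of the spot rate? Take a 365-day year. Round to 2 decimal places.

T = 45/365 years.
CIP forward (EUR per CHF) = 1.0762 × 1.002988/1.0122304 = 1.0663735.
Annualised premium = (F − S)/S × (1/T) = (1.0663735 − 1.0762)/1.0762 ÷ (45/365) = -7.41%.

-7.41%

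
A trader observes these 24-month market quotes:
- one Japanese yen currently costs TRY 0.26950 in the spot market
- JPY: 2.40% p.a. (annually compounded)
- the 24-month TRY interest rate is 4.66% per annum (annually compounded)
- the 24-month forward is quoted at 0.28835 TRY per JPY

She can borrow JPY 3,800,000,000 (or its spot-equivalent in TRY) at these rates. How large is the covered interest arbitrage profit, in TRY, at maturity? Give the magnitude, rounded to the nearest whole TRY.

T = 2 years.
Route A — deposit JPY, sell forward: 3,800,000,000 × 1.048576 × 0.28835 = TRY 1,148,956,180.48.
Route B — convert at spot, deposit TRY: 3,800,000,000 × 0.26950 × 1.09537156 = TRY 1,121,770,014.60.
The quoted forward overvalues JPY, so borrow TRY, buy JPY at spot, deposit the JPY at 2.40%, and sell the proceeds forward at 0.28835.
The gap between the two covered legs is TRY 27,186,166.

TRY 27,186,166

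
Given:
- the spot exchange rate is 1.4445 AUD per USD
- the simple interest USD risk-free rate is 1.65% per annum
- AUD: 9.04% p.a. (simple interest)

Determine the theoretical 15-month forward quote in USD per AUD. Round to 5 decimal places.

0.63482

T = 15/12 years.
Growth of 1 AUD over T: 1 + 0.0904×15/12 = 1.113000.
Growth of 1 USD over T: 1 + 0.0165×15/12 = 1.020625.
So F = 1.4445 × 1.113000 / 1.020625 = 1.575239 (AUD/USD).
Invert for USD per AUD: 1 / 1.575239 = 0.63482.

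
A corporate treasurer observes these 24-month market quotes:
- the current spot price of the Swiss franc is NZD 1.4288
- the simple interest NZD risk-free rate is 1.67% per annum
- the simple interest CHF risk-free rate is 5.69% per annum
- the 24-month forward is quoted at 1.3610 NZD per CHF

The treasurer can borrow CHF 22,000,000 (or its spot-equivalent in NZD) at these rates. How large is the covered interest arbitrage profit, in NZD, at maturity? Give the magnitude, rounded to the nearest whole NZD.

NZD 865,917

T = 2 years.
Route A — deposit CHF, sell forward: 22,000,000 × 1.113800 × 1.3610 = NZD 33,349,399.60.
Route B — convert at spot, deposit NZD: 22,000,000 × 1.4288 × 1.033400 = NZD 32,483,482.24.
The quoted forward overvalues CHF, so borrow NZD, buy CHF at spot, deposit the CHF at 5.69%, and sell the proceeds forward at 1.3610.
Arbitrage profit = |33,349,399.60 − 32,483,482.24| = NZD 865,917.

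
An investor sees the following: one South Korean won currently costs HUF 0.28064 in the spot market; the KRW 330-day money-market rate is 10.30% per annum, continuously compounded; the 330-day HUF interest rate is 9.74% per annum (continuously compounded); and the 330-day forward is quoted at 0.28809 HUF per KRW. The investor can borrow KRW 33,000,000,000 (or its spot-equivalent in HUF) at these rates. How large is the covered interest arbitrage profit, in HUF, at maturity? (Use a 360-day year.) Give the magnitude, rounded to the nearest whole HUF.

HUF 322,307,350

T = 330/360 years.
Invest the KRW and cover forward: 33,000,000,000 × 1.099017574519 × 0.28809 = HUF 10,448,327,110.42.
Convert at spot and invest in HUF: 33,000,000,000 × 0.28064 × 1.093390406391 = HUF 10,126,019,760.44.
The quoted forward overvalues KRW, so borrow HUF, buy KRW at spot, deposit the KRW at 10.30%, and sell the proceeds forward at 0.28809.
Arbitrage profit = |10,448,327,110.42 − 10,126,019,760.44| = HUF 322,307,350.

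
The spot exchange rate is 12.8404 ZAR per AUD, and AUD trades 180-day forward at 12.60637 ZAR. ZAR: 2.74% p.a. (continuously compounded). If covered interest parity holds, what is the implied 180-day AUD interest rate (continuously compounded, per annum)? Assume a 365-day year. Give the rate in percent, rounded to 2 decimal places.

6.47%

T = 180/365 years.
CIP gives F = S · g_ZAR/g_AUD, so g_ZAR/g_AUD = 12.60637/12.8404 = 0.9817739.
ZAR growth factor: e^(0.0274×180/365) = 1.013604.
So the AUD growth factor = 1.032421.
Take logs: ln 1.032421 / (180/365) = 0.064699, so 6.47%.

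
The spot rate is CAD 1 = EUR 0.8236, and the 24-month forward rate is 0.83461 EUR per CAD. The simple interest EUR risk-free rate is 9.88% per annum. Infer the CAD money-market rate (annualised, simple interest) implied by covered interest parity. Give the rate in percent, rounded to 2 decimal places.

9.09%

T = 2 years.
CIP gives F = S · g_EUR/g_CAD, so g_EUR/g_CAD = 0.83461/0.8236 = 1.0133681.
EUR growth factor: 1 + 0.0988×2 = 1.197600.
Hence g_CAD = 1.1818016.
(1.1818016 − 1)/T = 0.090901, i.e. 9.09%.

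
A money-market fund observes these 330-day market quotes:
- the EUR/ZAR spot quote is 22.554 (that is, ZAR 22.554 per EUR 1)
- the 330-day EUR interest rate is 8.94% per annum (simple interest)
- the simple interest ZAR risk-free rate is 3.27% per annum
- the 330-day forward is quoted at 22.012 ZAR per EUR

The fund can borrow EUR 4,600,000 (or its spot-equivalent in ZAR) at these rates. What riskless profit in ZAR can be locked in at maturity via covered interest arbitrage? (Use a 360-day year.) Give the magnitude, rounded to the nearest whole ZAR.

ZAR 2,694,805

T = 330/360 years.
Route A — deposit EUR, sell forward: 4,600,000 × 1.081950 × 22.012 = ZAR 109,553,063.64.
Route B — convert at spot, deposit ZAR: 4,600,000 × 22.554 × 1.029975 = ZAR 106,858,258.29.
The quoted forward overvalues EUR, so borrow ZAR, buy EUR at spot, deposit the EUR at 8.94%, and sell the proceeds forward at 22.012.
Arbitrage profit = |109,553,063.64 − 106,858,258.29| = ZAR 2,694,805.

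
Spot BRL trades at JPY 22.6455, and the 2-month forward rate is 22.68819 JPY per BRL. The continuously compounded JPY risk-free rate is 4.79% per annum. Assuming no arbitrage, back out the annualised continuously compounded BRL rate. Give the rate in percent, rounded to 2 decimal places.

3.66%

T = 2/12 years.
CIP gives F = S · g_JPY/g_BRL, so g_JPY/g_BRL = 22.68819/22.6455 = 1.0018851.
The JPY side grows by e^(0.0479×2/12) = 1.0080153.
So the BRL growth factor = 1.0061187.
r = ln(1.0061187)/(2/12) = 0.036600 → 3.66%.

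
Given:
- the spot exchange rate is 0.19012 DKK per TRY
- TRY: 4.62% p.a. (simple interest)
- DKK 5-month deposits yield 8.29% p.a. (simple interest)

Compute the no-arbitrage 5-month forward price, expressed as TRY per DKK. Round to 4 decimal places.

5.1821

T = 5/12 years.
DKK growth factor: 1 + 0.0829×5/12 = 1.0345417.
TRY accumulates by 1 + 0.0462×5/12 = 1.019250.
CIP: F = S · (grow DKK)/(grow TRY) = 0.19012 × 1.0345417/1.019250 = 0.1929724 DKK per TRY.
Invert for TRY per DKK: 1 / 0.1929724 = 5.1821.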